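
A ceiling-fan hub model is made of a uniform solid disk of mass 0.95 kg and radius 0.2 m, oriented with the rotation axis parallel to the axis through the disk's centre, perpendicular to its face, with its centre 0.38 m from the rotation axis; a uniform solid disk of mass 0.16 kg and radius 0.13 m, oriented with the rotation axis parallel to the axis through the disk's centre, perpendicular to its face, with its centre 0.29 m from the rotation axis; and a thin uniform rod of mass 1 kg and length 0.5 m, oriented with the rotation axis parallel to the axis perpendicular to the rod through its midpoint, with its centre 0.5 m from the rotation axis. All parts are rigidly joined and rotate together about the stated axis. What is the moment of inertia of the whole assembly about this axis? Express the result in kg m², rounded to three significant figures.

0.442

Solid disk: I_cm = (1/2)MR² = (1/2)(0.95)(0.2)² = 0.019 kg m²; centre at d = 0.38 m, so the parallel axis theorem gives I = 0.019 + (0.95)(0.38)² = 0.15618 kg m².
Solid disk: I_cm = (1/2)MR² = (1/2)(0.16)(0.13)² = 0.001352 kg m²; centre at d = 0.29 m, so the parallel axis theorem gives I = 0.001352 + (0.16)(0.29)² = 0.014808 kg m².
Thin rod: I_cm = (1/12)ML² = (1/12)(1)(0.5)² = 0.020833 kg m²; centre at d = 0.5 m, so the parallel axis theorem gives I = 0.020833 + (1)(0.5)² = 0.27083 kg m².
Total I = 0.15618 + 0.014808 + 0.27083 = 0.44182 kg m².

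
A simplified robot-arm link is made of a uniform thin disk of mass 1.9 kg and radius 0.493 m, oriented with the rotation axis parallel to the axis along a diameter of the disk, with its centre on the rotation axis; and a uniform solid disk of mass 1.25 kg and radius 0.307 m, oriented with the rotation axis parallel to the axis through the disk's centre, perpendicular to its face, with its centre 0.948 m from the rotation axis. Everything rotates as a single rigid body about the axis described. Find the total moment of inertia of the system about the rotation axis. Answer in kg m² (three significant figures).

Thin disk: I_cm = (1/4)MR² = (1/4)(1.9)(0.493)² = 0.11545 kg m²; axis through the centre, so I = 0.11545 kg m².
Solid disk: I_cm = (1/2)MR² = (1/2)(1.25)(0.307)² = 0.058906 kg m²; centre at d = 0.948 m, so the parallel axis theorem gives I = 0.058906 + (1.25)(0.948)² = 1.1823 kg m².
Total I = 0.11545 + 1.1823 = 1.2977 kg m².

1.30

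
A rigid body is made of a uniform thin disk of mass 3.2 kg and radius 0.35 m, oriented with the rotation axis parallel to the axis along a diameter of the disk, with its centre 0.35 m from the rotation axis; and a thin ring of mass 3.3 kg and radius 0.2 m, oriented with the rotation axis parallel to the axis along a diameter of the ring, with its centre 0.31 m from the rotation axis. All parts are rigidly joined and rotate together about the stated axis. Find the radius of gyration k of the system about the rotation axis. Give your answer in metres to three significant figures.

0.367

Thin disk: I_cm = (1/4)MR² = (1/4)(3.2)(0.35)² = 0.098 kg m²; centre at d = 0.35 m, so the parallel axis theorem gives I = 0.098 + (3.2)(0.35)² = 0.49 kg m².
Thin ring: I_cm = (1/2)MR² = (1/2)(3.3)(0.2)² = 0.066 kg m²; centre at d = 0.31 m, so the parallel axis theorem gives I = 0.066 + (3.3)(0.31)² = 0.38313 kg m².
Total I = 0.87313 kg m²; total mass M = 6.5 kg.
k = √(I/M) = √(0.87313/6.5) = 0.36651 m.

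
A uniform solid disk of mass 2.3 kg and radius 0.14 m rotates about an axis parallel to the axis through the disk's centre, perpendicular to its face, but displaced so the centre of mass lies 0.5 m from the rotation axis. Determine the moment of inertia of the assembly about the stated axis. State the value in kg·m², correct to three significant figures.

I_cm = (1/2)MR² = (1/2)(2.3)(0.14)² = 0.02254 kg·m²; centre at d = 0.5 m, so the parallel axis theorem gives I = 0.02254 + (2.3)(0.5)² = 0.59754 kg·m².

0.598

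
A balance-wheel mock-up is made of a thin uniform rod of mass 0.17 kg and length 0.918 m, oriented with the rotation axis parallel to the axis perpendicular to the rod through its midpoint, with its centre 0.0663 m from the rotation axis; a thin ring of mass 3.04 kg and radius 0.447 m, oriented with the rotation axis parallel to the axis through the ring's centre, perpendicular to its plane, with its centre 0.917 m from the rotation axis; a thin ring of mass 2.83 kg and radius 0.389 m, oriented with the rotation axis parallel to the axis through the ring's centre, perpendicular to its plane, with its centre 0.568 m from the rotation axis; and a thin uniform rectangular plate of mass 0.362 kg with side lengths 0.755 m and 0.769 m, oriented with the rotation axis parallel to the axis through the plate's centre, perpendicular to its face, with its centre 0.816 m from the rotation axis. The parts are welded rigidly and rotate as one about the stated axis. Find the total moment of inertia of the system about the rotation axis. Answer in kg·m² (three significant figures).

4.79

Thin rod: I_cm = (1/12)ML² = (1/12)(0.17)(0.918)² = 0.011939 kg·m²; centre at d = 0.0663 m, so I = I_cm + Md² gives I = 0.011939 + (0.17)(0.0663)² = 0.012686 kg·m².
Thin ring: I_cm = MR² = (3.04)(0.447)² = 0.60742 kg·m²; centre at d = 0.917 m, so I = I_cm + Md² gives I = 0.60742 + (3.04)(0.917)² = 3.1637 kg·m².
Thin ring: I_cm = MR² = (2.83)(0.389)² = 0.42824 kg·m²; centre at d = 0.568 m, so I = I_cm + Md² gives I = 0.42824 + (2.83)(0.568)² = 1.3413 kg·m².
Rectangular plate: I_cm = (1/12)M(a²+b²) = (1/12)(0.362)[(0.755)² + (0.769)²] = 0.035035 kg·m²; centre at d = 0.816 m, so I = I_cm + Md² gives I = 0.035035 + (0.362)(0.816)² = 0.27608 kg·m².
Total I = 0.012686 + 3.1637 + 1.3413 + 0.27608 = 4.7937 kg·m².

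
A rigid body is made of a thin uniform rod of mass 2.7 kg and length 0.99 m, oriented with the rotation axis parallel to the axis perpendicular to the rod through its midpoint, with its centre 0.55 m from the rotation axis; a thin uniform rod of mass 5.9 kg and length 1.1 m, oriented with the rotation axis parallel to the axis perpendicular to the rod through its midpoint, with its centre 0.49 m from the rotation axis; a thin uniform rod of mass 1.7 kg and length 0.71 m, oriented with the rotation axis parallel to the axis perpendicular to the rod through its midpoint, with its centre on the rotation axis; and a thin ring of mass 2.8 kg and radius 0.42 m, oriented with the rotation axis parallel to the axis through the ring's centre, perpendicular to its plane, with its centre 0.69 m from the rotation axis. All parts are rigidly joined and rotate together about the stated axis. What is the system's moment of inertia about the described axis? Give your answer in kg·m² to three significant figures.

4.95

Thin rod: I_cm = (1/12)ML² = (1/12)(2.7)(0.99)² = 0.22052 kg·m²; centre at d = 0.55 m, so I = I_cm + Md² gives I = 0.22052 + (2.7)(0.55)² = 1.0373 kg·m².
Thin rod: I_cm = (1/12)ML² = (1/12)(5.9)(1.1)² = 0.59492 kg·m²; centre at d = 0.49 m, so I = I_cm + Md² gives I = 0.59492 + (5.9)(0.49)² = 2.0115 kg·m².
Thin rod: I_cm = (1/12)ML² = (1/12)(1.7)(0.71)² = 0.071414 kg·m²; axis through the centre, so I = 0.071414 kg·m².
Thin ring: I_cm = MR² = (2.8)(0.42)² = 0.49392 kg·m²; centre at d = 0.69 m, so I = I_cm + Md² gives I = 0.49392 + (2.8)(0.69)² = 1.827 kg·m².
Total I = 1.0373 + 2.0115 + 0.071414 + 1.827 = 4.9472 kg·m².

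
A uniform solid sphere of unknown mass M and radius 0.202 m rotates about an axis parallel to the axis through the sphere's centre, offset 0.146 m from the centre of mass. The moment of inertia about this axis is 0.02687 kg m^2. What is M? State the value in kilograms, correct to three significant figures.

I = I_cm + Md² = (2/5)MR² + Md² = M·[0.4·(0.202)² + (0.146)²] = M·0.037638.
So M = 0.02687 / 0.037638 = 0.71391 kg.

0.714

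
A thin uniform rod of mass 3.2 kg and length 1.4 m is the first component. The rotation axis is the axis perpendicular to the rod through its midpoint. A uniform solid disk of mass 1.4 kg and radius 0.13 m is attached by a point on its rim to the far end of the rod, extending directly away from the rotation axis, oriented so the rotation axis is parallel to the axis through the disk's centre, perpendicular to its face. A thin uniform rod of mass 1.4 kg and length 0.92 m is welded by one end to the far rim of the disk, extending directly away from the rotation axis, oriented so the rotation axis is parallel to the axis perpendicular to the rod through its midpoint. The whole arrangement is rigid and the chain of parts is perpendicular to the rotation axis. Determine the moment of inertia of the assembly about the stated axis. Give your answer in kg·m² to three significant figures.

4.42

Thin rod: I_cm = (1/12)ML² = (1/12)(3.2)(1.4)² = 0.52267 kg·m²; axis through the centre, so I = 0.52267 kg·m².
Solid disk: I_cm = (1/2)MR² = (1/2)(1.4)(0.13)² = 0.01183 kg·m²; centre at d = 0.7 + 0.13 = 0.83 m, so I = I_cm + Md² gives I = 0.01183 + (1.4)(0.83)² = 0.97629 kg·m².
Thin rod: I_cm = (1/12)ML² = (1/12)(1.4)(0.92)² = 0.098747 kg·m²; centre at d = 0.7 + 0.13 + 0.13 + 0.46 = 1.42 m, so I = I_cm + Md² gives I = 0.098747 + (1.4)(1.42)² = 2.9217 kg·m².
Total I = 0.52267 + 0.97629 + 2.9217 = 4.4207 kg·m².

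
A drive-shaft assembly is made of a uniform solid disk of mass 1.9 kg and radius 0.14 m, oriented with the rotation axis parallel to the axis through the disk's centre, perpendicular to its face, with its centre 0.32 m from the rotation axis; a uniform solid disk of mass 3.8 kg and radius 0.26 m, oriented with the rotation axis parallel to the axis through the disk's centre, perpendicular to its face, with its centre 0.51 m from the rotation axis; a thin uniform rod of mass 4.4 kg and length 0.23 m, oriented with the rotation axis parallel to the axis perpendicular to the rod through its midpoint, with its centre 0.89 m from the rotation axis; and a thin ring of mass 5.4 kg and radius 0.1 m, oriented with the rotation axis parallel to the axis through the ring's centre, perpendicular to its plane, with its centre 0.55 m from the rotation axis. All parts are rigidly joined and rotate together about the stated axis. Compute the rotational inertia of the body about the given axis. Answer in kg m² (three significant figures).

Solid disk: I_cm = (1/2)MR² = (1/2)(1.9)(0.14)² = 0.01862 kg m²; centre at d = 0.32 m, so I = I_cm + Md² gives I = 0.01862 + (1.9)(0.32)² = 0.21318 kg m².
Solid disk: I_cm = (1/2)MR² = (1/2)(3.8)(0.26)² = 0.12844 kg m²; centre at d = 0.51 m, so I = I_cm + Md² gives I = 0.12844 + (3.8)(0.51)² = 1.1168 kg m².
Thin rod: I_cm = (1/12)ML² = (1/12)(4.4)(0.23)² = 0.019397 kg m²; centre at d = 0.89 m, so I = I_cm + Md² gives I = 0.019397 + (4.4)(0.89)² = 3.5046 kg m².
Thin ring: I_cm = MR² = (5.4)(0.1)² = 0.054 kg m²; centre at d = 0.55 m, so I = I_cm + Md² gives I = 0.054 + (5.4)(0.55)² = 1.6875 kg m².
Total I = 0.21318 + 1.1168 + 3.5046 + 1.6875 = 6.5221 kg m².

6.52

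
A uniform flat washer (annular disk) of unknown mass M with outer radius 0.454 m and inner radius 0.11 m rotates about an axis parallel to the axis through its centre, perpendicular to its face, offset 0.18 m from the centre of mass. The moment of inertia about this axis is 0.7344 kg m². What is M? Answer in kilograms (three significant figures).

5.19

I = I_cm + Md² = (1/2)M(R²+r²) + Md² = M·[0.5·[(0.454)² + (0.11)²] + (0.18)²] = M·0.14151.
So M = 0.7344 / 0.14151 = 5.1898 kg.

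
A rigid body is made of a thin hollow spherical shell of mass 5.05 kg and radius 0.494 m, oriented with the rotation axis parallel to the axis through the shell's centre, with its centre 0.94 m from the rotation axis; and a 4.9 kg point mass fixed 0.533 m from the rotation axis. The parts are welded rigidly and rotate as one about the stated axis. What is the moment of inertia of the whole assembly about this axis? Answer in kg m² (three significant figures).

Spherical shell: I_cm = (2/3)MR² = (2/3)(5.05)(0.494)² = 0.82159 kg m²; centre at d = 0.94 m, so I = I_cm + Md² gives I = 0.82159 + (5.05)(0.94)² = 5.2838 kg m².
Point mass: I_cm = 0; centre at d = 0.533 m, so I = I_cm + Md² gives I = 0 + (4.9)(0.533)² = 1.392 kg m².
Total I = 5.2838 + 1.392 = 6.6758 kg m².

6.68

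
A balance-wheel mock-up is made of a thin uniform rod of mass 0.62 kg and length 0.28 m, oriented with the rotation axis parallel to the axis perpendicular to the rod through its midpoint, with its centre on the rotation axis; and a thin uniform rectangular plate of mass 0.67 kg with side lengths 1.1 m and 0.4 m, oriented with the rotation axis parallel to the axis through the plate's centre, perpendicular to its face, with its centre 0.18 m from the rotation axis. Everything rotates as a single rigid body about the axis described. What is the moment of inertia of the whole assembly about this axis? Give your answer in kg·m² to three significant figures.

0.102

Thin rod: I_cm = (1/12)ML² = (1/12)(0.62)(0.28)² = 0.0040507 kg·m²; axis through the centre, so I = 0.0040507 kg·m².
Rectangular plate: I_cm = (1/12)M(a²+b²) = (1/12)(0.67)[(1.1)² + (0.4)²] = 0.076492 kg·m²; centre at d = 0.18 m, so I = I_cm + Md² gives I = 0.076492 + (0.67)(0.18)² = 0.0982 kg·m².
Total I = 0.0040507 + 0.0982 = 0.10225 kg·m².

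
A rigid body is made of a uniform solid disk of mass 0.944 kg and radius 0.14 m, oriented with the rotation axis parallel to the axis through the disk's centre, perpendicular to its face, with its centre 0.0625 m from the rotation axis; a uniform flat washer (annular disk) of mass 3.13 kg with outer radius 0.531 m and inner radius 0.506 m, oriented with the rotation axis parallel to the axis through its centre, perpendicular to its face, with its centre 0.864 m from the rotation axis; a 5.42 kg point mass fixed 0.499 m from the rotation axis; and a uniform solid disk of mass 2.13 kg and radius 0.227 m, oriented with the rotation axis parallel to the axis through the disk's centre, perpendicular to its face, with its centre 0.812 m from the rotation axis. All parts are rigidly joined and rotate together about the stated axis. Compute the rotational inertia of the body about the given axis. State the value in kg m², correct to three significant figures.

Solid disk: I_cm = (1/2)MR² = (1/2)(0.944)(0.14)² = 0.0092512 kg m²; centre at d = 0.0625 m, so the parallel axis theorem gives I = 0.0092512 + (0.944)(0.0625)² = 0.012939 kg m².
Annular disk: I_cm = (1/2)M(R²+r²) = (1/2)(3.13)[(0.531)² + (0.506)²] = 0.84197 kg m²; centre at d = 0.864 m, so the parallel axis theorem gives I = 0.84197 + (3.13)(0.864)² = 3.1785 kg m².
Point mass: I_cm = 0; centre at d = 0.499 m, so the parallel axis theorem gives I = 0 + (5.42)(0.499)² = 1.3496 kg m².
Solid disk: I_cm = (1/2)MR² = (1/2)(2.13)(0.227)² = 0.054878 kg m²; centre at d = 0.812 m, so the parallel axis theorem gives I = 0.054878 + (2.13)(0.812)² = 1.4593 kg m².
Total I = 0.012939 + 3.1785 + 1.3496 + 1.4593 = 6.0003 kg m².

6.00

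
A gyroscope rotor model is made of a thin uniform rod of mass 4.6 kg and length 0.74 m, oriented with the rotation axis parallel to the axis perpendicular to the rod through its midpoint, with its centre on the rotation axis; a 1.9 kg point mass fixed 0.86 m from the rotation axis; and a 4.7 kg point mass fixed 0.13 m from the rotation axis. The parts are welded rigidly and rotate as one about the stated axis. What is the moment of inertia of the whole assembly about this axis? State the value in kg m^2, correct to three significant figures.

Thin rod: I_cm = (1/12)ML² = (1/12)(4.6)(0.74)² = 0.20991 kg m^2; axis through the centre, so I = 0.20991 kg m^2.
Point mass: I_cm = 0; centre at d = 0.86 m, so I = I_cm + Md² gives I = 0 + (1.9)(0.86)² = 1.4052 kg m^2.
Point mass: I_cm = 0; centre at d = 0.13 m, so I = I_cm + Md² gives I = 0 + (4.7)(0.13)² = 0.07943 kg m^2.
Total I = 0.20991 + 1.4052 + 0.07943 = 1.6946 kg m^2.

1.69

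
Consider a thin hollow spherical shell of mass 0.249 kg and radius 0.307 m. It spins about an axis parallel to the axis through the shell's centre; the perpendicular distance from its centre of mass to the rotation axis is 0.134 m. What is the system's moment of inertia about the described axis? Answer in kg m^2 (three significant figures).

I_cm = (2/3)MR² = (2/3)(0.249)(0.307)² = 0.015645 kg m^2; centre at d = 0.134 m, so the parallel axis theorem gives I = 0.015645 + (0.249)(0.134)² = 0.020116 kg m^2.

0.0201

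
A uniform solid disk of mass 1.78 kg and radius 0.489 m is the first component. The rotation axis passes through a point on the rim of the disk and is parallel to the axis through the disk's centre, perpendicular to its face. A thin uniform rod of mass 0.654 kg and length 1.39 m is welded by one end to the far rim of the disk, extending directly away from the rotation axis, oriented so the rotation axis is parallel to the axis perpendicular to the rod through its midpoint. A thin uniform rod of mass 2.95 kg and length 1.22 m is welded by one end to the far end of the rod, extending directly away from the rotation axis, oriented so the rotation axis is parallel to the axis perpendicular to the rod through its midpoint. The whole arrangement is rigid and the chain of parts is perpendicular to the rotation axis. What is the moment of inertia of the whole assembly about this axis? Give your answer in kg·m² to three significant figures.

29.1

Solid disk: I_cm = (1/2)MR² = (1/2)(1.78)(0.489)² = 0.21282 kg·m²; centre at d = 0.489 m, so the parallel axis theorem gives I = 0.21282 + (1.78)(0.489)² = 0.63845 kg·m².
Thin rod: I_cm = (1/12)ML² = (1/12)(0.654)(1.39)² = 0.1053 kg·m²; centre at d = 0.489 + 0.489 + 0.695 = 1.673 m, so the parallel axis theorem gives I = 0.1053 + (0.654)(1.673)² = 1.9358 kg·m².
Thin rod: I_cm = (1/12)ML² = (1/12)(2.95)(1.22)² = 0.3659 kg·m²; centre at d = 0.489 + 0.489 + 0.695 + 0.695 + 0.61 = 2.978 m, so the parallel axis theorem gives I = 0.3659 + (2.95)(2.978)² = 26.528 kg·m².
Total I = 0.63845 + 1.9358 + 26.528 = 29.102 kg·m².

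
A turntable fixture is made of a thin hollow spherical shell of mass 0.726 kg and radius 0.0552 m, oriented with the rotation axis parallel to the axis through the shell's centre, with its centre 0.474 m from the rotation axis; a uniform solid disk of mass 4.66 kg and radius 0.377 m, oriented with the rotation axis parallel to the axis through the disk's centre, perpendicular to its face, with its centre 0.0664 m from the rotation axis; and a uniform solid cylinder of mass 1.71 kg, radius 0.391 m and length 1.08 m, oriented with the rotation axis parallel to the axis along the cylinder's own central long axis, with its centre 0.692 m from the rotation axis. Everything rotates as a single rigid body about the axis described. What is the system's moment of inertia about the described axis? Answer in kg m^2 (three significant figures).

1.47

Spherical shell: I_cm = (2/3)MR² = (2/3)(0.726)(0.0552)² = 0.0014748 kg m^2; centre at d = 0.474 m, so I = I_cm + Md² gives I = 0.0014748 + (0.726)(0.474)² = 0.16459 kg m^2.
Solid disk: I_cm = (1/2)MR² = (1/2)(4.66)(0.377)² = 0.33116 kg m^2; centre at d = 0.0664 m, so I = I_cm + Md² gives I = 0.33116 + (4.66)(0.0664)² = 0.35171 kg m^2.
Solid cylinder: I_cm = (1/2)MR² = (1/2)(1.71)(0.391)² = 0.13071 kg m^2; centre at d = 0.692 m, so I = I_cm + Md² gives I = 0.13071 + (1.71)(0.692)² = 0.94957 kg m^2.
Total I = 0.16459 + 0.35171 + 0.94957 = 1.4659 kg m^2.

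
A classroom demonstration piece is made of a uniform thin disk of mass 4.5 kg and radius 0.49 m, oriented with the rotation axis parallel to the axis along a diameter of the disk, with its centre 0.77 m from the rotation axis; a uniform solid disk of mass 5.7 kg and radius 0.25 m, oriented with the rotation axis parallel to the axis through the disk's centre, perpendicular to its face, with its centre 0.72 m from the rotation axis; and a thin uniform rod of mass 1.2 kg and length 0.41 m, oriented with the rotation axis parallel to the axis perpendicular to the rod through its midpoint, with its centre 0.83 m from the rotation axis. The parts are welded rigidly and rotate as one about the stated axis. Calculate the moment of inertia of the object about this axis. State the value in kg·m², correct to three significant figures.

6.91

Thin disk: I_cm = (1/4)MR² = (1/4)(4.5)(0.49)² = 0.27011 kg·m²; centre at d = 0.77 m, so the parallel axis theorem gives I = 0.27011 + (4.5)(0.77)² = 2.9382 kg·m².
Solid disk: I_cm = (1/2)MR² = (1/2)(5.7)(0.25)² = 0.17813 kg·m²; centre at d = 0.72 m, so the parallel axis theorem gives I = 0.17813 + (5.7)(0.72)² = 3.133 kg·m².
Thin rod: I_cm = (1/12)ML² = (1/12)(1.2)(0.41)² = 0.01681 kg·m²; centre at d = 0.83 m, so the parallel axis theorem gives I = 0.01681 + (1.2)(0.83)² = 0.84349 kg·m².
Total I = 2.9382 + 3.133 + 0.84349 = 6.9147 kg·m².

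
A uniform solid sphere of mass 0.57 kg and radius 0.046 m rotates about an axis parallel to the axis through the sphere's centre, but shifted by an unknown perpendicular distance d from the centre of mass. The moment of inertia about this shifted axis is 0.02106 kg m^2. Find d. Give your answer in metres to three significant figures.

About the centre-of-mass axis, I_cm = (2/5)MR² = (2/5)(0.57)(0.046)² = 0.00048245 kg m^2.
Parallel axis theorem: I = I_cm + Md², so Md² = 0.02106 − 0.00048245 = 0.020578 kg m^2.
d = √(0.020578 / 0.57) = 0.19 m.

0.190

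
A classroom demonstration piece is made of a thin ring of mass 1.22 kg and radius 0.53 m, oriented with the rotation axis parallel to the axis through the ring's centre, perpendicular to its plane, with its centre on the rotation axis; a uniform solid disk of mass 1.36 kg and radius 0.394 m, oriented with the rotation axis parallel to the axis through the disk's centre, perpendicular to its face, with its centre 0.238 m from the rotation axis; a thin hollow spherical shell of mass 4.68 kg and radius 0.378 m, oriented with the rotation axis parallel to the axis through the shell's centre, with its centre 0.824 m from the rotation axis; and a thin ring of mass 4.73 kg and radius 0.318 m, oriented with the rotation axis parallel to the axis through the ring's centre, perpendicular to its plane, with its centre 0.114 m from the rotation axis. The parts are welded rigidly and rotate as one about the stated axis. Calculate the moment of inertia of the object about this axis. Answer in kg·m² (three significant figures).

Thin ring: I_cm = MR² = (1.22)(0.53)² = 0.3427 kg·m²; axis through the centre, so I = 0.3427 kg·m².
Solid disk: I_cm = (1/2)MR² = (1/2)(1.36)(0.394)² = 0.10556 kg·m²; centre at d = 0.238 m, so the parallel axis theorem gives I = 0.10556 + (1.36)(0.238)² = 0.1826 kg·m².
Spherical shell: I_cm = (2/3)MR² = (2/3)(4.68)(0.378)² = 0.4458 kg·m²; centre at d = 0.824 m, so the parallel axis theorem gives I = 0.4458 + (4.68)(0.824)² = 3.6234 kg·m².
Thin ring: I_cm = MR² = (4.73)(0.318)² = 0.47832 kg·m²; centre at d = 0.114 m, so the parallel axis theorem gives I = 0.47832 + (4.73)(0.114)² = 0.53979 kg·m².
Total I = 0.3427 + 0.1826 + 3.6234 + 0.53979 = 4.6885 kg·m².

4.69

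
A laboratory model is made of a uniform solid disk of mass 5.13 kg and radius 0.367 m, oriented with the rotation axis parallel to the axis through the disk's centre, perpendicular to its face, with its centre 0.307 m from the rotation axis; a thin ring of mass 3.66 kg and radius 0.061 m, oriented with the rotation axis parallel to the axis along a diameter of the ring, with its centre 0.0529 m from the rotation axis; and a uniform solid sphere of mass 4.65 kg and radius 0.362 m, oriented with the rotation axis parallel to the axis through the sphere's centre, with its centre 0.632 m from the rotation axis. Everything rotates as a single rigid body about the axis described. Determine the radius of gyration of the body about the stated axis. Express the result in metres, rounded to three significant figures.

0.468

Solid disk: I_cm = (1/2)MR² = (1/2)(5.13)(0.367)² = 0.34548 kg·m²; centre at d = 0.307 m, so I = I_cm + Md² gives I = 0.34548 + (5.13)(0.307)² = 0.82897 kg·m².
Thin ring: I_cm = (1/2)MR² = (1/2)(3.66)(0.061)² = 0.0068094 kg·m²; centre at d = 0.0529 m, so I = I_cm + Md² gives I = 0.0068094 + (3.66)(0.0529)² = 0.017052 kg·m².
Solid sphere: I_cm = (2/5)MR² = (2/5)(4.65)(0.362)² = 0.24374 kg·m²; centre at d = 0.632 m, so I = I_cm + Md² gives I = 0.24374 + (4.65)(0.632)² = 2.1011 kg·m².
Total I = 2.9471 kg·m²; total mass M = 13.44 kg.
k = √(I/M) = √(2.9471/13.44) = 0.46827 m.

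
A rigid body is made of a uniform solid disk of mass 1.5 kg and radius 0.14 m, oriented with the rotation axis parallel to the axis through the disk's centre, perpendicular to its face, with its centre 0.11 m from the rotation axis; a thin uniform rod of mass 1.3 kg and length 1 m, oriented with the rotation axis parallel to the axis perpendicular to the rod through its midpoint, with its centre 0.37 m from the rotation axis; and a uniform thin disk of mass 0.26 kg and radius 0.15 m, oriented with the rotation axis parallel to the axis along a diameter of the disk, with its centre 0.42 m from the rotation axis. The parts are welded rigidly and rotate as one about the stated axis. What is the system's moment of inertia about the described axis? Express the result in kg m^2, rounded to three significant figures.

0.366

Solid disk: I_cm = (1/2)MR² = (1/2)(1.5)(0.14)² = 0.0147 kg m^2; centre at d = 0.11 m, so the parallel axis theorem gives I = 0.0147 + (1.5)(0.11)² = 0.03285 kg m^2.
Thin rod: I_cm = (1/12)ML² = (1/12)(1.3)(1)² = 0.10833 kg m^2; centre at d = 0.37 m, so the parallel axis theorem gives I = 0.10833 + (1.3)(0.37)² = 0.2863 kg m^2.
Thin disk: I_cm = (1/4)MR² = (1/4)(0.26)(0.15)² = 0.0014625 kg m^2; centre at d = 0.42 m, so the parallel axis theorem gives I = 0.0014625 + (0.26)(0.42)² = 0.047326 kg m^2.
Total I = 0.03285 + 0.2863 + 0.047326 = 0.36648 kg m^2.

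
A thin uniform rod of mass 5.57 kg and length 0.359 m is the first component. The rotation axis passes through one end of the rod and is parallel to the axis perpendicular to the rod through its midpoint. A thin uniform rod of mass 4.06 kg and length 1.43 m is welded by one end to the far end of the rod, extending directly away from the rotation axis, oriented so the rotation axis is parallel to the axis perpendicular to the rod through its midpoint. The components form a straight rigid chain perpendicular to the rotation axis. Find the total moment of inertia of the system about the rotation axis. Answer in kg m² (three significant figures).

Thin rod: I_cm = (1/12)ML² = (1/12)(5.57)(0.359)² = 0.059822 kg m²; centre at d = 0.1795 m, so I = I_cm + Md² gives I = 0.059822 + (5.57)(0.1795)² = 0.23929 kg m².
Thin rod: I_cm = (1/12)ML² = (1/12)(4.06)(1.43)² = 0.69186 kg m²; centre at d = 0.1795 + 0.1795 + 0.715 = 1.074 m, so I = I_cm + Md² gives I = 0.69186 + (4.06)(1.074)² = 5.375 kg m².
Total I = 0.23929 + 5.375 = 5.6143 kg m².

5.61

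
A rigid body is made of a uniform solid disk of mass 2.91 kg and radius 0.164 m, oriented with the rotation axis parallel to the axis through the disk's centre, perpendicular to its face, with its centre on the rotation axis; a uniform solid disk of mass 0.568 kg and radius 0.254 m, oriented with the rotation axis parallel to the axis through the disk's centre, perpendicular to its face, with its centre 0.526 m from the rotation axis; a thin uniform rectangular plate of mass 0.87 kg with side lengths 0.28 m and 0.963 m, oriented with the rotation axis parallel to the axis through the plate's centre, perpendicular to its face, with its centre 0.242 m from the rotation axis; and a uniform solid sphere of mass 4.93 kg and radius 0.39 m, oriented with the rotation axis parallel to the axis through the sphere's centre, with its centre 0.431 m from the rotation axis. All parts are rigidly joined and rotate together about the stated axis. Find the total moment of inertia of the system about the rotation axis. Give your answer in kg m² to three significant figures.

1.55

Solid disk: I_cm = (1/2)MR² = (1/2)(2.91)(0.164)² = 0.039134 kg m²; axis through the centre, so I = 0.039134 kg m².
Solid disk: I_cm = (1/2)MR² = (1/2)(0.568)(0.254)² = 0.018323 kg m²; centre at d = 0.526 m, so I = I_cm + Md² gives I = 0.018323 + (0.568)(0.526)² = 0.17547 kg m².
Rectangular plate: I_cm = (1/12)M(a²+b²) = (1/12)(0.87)[(0.28)² + (0.963)²] = 0.072918 kg m²; centre at d = 0.242 m, so I = I_cm + Md² gives I = 0.072918 + (0.87)(0.242)² = 0.12387 kg m².
Solid sphere: I_cm = (2/5)MR² = (2/5)(4.93)(0.39)² = 0.29994 kg m²; centre at d = 0.431 m, so I = I_cm + Md² gives I = 0.29994 + (4.93)(0.431)² = 1.2157 kg m².
Total I = 0.039134 + 0.17547 + 0.12387 + 1.2157 = 1.5542 kg m².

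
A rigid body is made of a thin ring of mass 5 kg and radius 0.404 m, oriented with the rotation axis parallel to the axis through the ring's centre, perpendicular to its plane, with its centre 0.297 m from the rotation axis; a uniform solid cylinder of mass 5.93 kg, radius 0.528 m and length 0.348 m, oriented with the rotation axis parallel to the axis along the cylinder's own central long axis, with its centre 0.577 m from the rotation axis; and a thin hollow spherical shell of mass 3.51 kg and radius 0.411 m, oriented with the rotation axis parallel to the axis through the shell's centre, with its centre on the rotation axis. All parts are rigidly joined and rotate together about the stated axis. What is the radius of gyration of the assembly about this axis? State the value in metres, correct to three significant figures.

Thin ring: I_cm = MR² = (5)(0.404)² = 0.81608 kg m²; centre at d = 0.297 m, so the parallel axis theorem gives I = 0.81608 + (5)(0.297)² = 1.2571 kg m².
Solid cylinder: I_cm = (1/2)MR² = (1/2)(5.93)(0.528)² = 0.82659 kg m²; centre at d = 0.577 m, so the parallel axis theorem gives I = 0.82659 + (5.93)(0.577)² = 2.8009 kg m².
Spherical shell: I_cm = (2/3)MR² = (2/3)(3.51)(0.411)² = 0.39528 kg m²; axis through the centre, so I = 0.39528 kg m².
Total I = 4.4533 kg m²; total mass M = 14.44 kg.
k = √(I/M) = √(4.4533/14.44) = 0.55534 m.

0.555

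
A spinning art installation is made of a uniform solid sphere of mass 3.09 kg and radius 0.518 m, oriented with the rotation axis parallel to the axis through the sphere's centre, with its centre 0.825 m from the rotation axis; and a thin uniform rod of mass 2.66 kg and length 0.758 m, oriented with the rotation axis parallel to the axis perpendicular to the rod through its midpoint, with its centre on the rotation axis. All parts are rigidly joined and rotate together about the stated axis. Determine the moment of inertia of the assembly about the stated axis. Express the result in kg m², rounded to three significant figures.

2.56

Solid sphere: I_cm = (2/5)MR² = (2/5)(3.09)(0.518)² = 0.33165 kg m²; centre at d = 0.825 m, so the parallel axis theorem gives I = 0.33165 + (3.09)(0.825)² = 2.4348 kg m².
Thin rod: I_cm = (1/12)ML² = (1/12)(2.66)(0.758)² = 0.12736 kg m²; axis through the centre, so I = 0.12736 kg m².
Total I = 2.4348 + 0.12736 = 2.5621 kg m².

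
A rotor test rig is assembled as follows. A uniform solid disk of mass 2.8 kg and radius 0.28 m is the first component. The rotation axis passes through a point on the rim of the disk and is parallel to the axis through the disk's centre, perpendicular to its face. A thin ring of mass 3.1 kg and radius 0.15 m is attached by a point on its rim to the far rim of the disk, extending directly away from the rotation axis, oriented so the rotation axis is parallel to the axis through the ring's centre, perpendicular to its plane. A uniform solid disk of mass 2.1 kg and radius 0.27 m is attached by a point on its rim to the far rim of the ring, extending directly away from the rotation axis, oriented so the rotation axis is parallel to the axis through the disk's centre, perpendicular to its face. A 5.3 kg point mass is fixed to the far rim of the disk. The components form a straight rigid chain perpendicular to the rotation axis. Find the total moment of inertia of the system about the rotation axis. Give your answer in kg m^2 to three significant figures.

15.1

Solid disk: I_cm = (1/2)MR² = (1/2)(2.8)(0.28)² = 0.10976 kg m^2; centre at d = 0.28 m, so I = I_cm + Md² gives I = 0.10976 + (2.8)(0.28)² = 0.32928 kg m^2.
Thin ring: I_cm = MR² = (3.1)(0.15)² = 0.06975 kg m^2; centre at d = 0.28 + 0.28 + 0.15 = 0.71 m, so I = I_cm + Md² gives I = 0.06975 + (3.1)(0.71)² = 1.6325 kg m^2.
Solid disk: I_cm = (1/2)MR² = (1/2)(2.1)(0.27)² = 0.076545 kg m^2; centre at d = 0.28 + 0.28 + 0.15 + 0.15 + 0.27 = 1.13 m, so I = I_cm + Md² gives I = 0.076545 + (2.1)(1.13)² = 2.758 kg m^2.
Point mass: I_cm = 0; centre at d = 0.28 + 0.28 + 0.15 + 0.15 + 0.27 + 0.27 = 1.4 m, so I = I_cm + Md² gives I = 0 + (5.3)(1.4)² = 10.388 kg m^2.
Total I = 0.32928 + 1.6325 + 2.758 + 10.388 = 15.108 kg m^2.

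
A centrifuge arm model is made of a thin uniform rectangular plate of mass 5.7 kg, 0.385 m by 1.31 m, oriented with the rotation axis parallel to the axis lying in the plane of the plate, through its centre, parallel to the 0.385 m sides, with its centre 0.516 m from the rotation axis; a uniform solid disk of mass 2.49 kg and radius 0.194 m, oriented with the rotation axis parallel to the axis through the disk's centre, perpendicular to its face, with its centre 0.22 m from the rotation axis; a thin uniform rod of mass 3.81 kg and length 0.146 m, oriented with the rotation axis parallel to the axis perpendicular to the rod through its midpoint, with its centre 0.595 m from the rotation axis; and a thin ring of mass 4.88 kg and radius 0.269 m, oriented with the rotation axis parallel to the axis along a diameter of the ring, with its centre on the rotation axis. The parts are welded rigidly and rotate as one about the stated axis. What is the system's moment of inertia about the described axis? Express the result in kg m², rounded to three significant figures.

4.03

Rectangular plate: I_cm = (1/12)Mb² = (1/12)(5.7)(1.31)² = 0.81515 kg m²; centre at d = 0.516 m, so the parallel axis theorem gives I = 0.81515 + (5.7)(0.516)² = 2.3328 kg m².
Solid disk: I_cm = (1/2)MR² = (1/2)(2.49)(0.194)² = 0.046857 kg m²; centre at d = 0.22 m, so the parallel axis theorem gives I = 0.046857 + (2.49)(0.22)² = 0.16737 kg m².
Thin rod: I_cm = (1/12)ML² = (1/12)(3.81)(0.146)² = 0.0067678 kg m²; centre at d = 0.595 m, so the parallel axis theorem gives I = 0.0067678 + (3.81)(0.595)² = 1.3556 kg m².
Thin ring: I_cm = (1/2)MR² = (1/2)(4.88)(0.269)² = 0.17656 kg m²; axis through the centre, so I = 0.17656 kg m².
Total I = 2.3328 + 0.16737 + 1.3556 + 0.17656 = 4.0323 kg m².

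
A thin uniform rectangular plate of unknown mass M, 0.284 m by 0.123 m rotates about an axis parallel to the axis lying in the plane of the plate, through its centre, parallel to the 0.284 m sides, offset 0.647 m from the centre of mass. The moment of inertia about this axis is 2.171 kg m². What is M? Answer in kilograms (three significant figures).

5.17

I = I_cm + Md² = (1/12)Mb² + Md² = M·[0.0833333·(0.123)² + (0.647)²] = M·0.41987.
So M = 2.171 / 0.41987 = 5.1707 kg.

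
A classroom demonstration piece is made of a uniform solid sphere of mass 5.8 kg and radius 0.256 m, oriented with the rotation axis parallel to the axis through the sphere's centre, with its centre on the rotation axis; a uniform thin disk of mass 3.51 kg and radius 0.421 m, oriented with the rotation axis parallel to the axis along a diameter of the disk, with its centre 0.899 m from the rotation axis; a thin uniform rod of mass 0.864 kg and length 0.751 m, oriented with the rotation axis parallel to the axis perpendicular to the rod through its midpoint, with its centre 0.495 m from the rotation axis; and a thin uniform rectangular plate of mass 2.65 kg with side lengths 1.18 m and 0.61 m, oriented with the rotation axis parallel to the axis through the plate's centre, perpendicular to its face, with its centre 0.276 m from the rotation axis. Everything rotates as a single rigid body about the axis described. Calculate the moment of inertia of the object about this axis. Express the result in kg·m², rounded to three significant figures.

Solid sphere: I_cm = (2/5)MR² = (2/5)(5.8)(0.256)² = 0.15204 kg·m²; axis through the centre, so I = 0.15204 kg·m².
Thin disk: I_cm = (1/4)MR² = (1/4)(3.51)(0.421)² = 0.15553 kg·m²; centre at d = 0.899 m, so I = I_cm + Md² gives I = 0.15553 + (3.51)(0.899)² = 2.9923 kg·m².
Thin rod: I_cm = (1/12)ML² = (1/12)(0.864)(0.751)² = 0.040608 kg·m²; centre at d = 0.495 m, so I = I_cm + Md² gives I = 0.040608 + (0.864)(0.495)² = 0.25231 kg·m².
Rectangular plate: I_cm = (1/12)M(a²+b²) = (1/12)(2.65)[(1.18)² + (0.61)²] = 0.38966 kg·m²; centre at d = 0.276 m, so I = I_cm + Md² gives I = 0.38966 + (2.65)(0.276)² = 0.59153 kg·m².
Total I = 0.15204 + 2.9923 + 0.25231 + 0.59153 = 3.9882 kg·m².

3.99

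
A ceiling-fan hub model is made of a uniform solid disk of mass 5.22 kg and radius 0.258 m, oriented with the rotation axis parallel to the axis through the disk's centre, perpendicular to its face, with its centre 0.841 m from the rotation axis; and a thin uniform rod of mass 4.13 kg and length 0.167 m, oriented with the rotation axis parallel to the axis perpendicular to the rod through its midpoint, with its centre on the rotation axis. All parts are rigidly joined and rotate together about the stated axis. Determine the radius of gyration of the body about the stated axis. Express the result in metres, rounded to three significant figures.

0.644

Solid disk: I_cm = (1/2)MR² = (1/2)(5.22)(0.258)² = 0.17373 kg·m²; centre at d = 0.841 m, so the parallel axis theorem gives I = 0.17373 + (5.22)(0.841)² = 3.8657 kg·m².
Thin rod: I_cm = (1/12)ML² = (1/12)(4.13)(0.167)² = 0.0095985 kg·m²; axis through the centre, so I = 0.0095985 kg·m².
Total I = 3.8753 kg·m²; total mass M = 9.35 kg.
k = √(I/M) = √(3.8753/9.35) = 0.6438 m.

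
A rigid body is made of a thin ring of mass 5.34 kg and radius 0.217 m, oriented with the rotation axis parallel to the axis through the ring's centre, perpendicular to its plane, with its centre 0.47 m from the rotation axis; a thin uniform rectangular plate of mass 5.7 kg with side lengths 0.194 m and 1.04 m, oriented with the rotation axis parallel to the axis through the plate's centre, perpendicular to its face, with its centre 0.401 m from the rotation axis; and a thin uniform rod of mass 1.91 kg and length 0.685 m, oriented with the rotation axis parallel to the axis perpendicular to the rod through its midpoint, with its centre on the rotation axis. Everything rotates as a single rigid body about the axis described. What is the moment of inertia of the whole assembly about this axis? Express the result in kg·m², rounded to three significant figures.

2.95

Thin ring: I_cm = MR² = (5.34)(0.217)² = 0.25146 kg·m²; centre at d = 0.47 m, so the parallel axis theorem gives I = 0.25146 + (5.34)(0.47)² = 1.4311 kg·m².
Rectangular plate: I_cm = (1/12)M(a²+b²) = (1/12)(5.7)[(0.194)² + (1.04)²] = 0.53164 kg·m²; centre at d = 0.401 m, so the parallel axis theorem gives I = 0.53164 + (5.7)(0.401)² = 1.4482 kg·m².
Thin rod: I_cm = (1/12)ML² = (1/12)(1.91)(0.685)² = 0.074685 kg·m²; axis through the centre, so I = 0.074685 kg·m².
Total I = 1.4311 + 1.4482 + 0.074685 = 2.9539 kg·m².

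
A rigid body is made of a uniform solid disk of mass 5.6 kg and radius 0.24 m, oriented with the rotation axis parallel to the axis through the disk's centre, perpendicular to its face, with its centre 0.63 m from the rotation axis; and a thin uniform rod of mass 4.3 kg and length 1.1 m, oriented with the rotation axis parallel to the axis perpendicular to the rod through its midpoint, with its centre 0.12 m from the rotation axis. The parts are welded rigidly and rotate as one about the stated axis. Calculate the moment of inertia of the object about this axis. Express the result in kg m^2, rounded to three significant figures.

2.88

Solid disk: I_cm = (1/2)MR² = (1/2)(5.6)(0.24)² = 0.16128 kg m^2; centre at d = 0.63 m, so the parallel axis theorem gives I = 0.16128 + (5.6)(0.63)² = 2.3839 kg m^2.
Thin rod: I_cm = (1/12)ML² = (1/12)(4.3)(1.1)² = 0.43358 kg m^2; centre at d = 0.12 m, so the parallel axis theorem gives I = 0.43358 + (4.3)(0.12)² = 0.4955 kg m^2.
Total I = 2.3839 + 0.4955 = 2.8794 kg m^2.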